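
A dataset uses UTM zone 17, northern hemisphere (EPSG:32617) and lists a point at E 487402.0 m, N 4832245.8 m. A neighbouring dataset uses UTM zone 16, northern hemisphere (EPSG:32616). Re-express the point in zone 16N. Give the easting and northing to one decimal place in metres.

E 971359.8 m, N 4848853.7 m

UTM 17N → geographic: φ = 43.64309965°, λ = -81.15619973°.
UTM 16N (λ₀ = -87°) forward: E = 971359.808 m, N = 4848853.681 m.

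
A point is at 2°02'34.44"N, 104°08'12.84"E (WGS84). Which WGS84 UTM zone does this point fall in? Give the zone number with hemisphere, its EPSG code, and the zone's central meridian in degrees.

UTM zone = ⌊(λ + 180)/6⌋ + 1; 104.1369° ∈ [102°, 108°) → zone 48.
Hemisphere: N (φ ≥ 0).
Central meridian λ₀ = 6×48 − 183 = 105°.
EPSG code: 32648.

Zone 48N (EPSG:32648), central meridian 105°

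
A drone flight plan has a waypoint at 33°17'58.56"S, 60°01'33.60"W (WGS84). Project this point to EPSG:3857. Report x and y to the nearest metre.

x -6682064 m, y -3935139 m

Web Mercator is spherical with R = a = 6378137 m.
x = R·λ = 6378137 × -1.047651337 = -6682063.754 m.
y = R·ln tan(π/4 + φ/2) = 6378137 × -0.616973061 = -3935138.707 m.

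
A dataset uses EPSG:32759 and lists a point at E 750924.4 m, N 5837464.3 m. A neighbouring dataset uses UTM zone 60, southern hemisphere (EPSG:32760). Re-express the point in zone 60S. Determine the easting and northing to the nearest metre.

UTM 59S → geographic: φ = -37.57570008°, λ = 173.84140006°.
UTM 60S (λ₀ = 177°) forward: E = 221056.677 m, N = 5836568.841 m.

E 221057 m, N 5836569 m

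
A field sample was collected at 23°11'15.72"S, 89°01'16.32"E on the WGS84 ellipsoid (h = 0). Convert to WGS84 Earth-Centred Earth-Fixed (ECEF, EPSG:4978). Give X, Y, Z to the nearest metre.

WGS84: a = 6378137 m, e² = 0.006694380; N(φ) = a/√(1−e²sin²φ) = 6381449.391 m.
X = (N+h)·cosφ·cosλ = 100204.897 m; Y = (N+h)·cosφ·sinλ = 5865099.258 m; Z = (N(1−e²)+h)·sinφ = -2495840.432 m.

X 100205 m, Y 5865099 m, Z -2495840 m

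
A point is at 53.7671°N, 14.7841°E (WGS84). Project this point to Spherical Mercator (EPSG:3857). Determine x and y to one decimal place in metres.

x 1645758.5 m, y 7126170.6 m

Web Mercator is spherical with R = a = 6378137 m.
x = R·λ = 6378137 × 0.258031222 = 1645758.484 m.
y = R·ln tan(π/4 + φ/2) = 6378137 × 1.117280898 = 7126170.632 m.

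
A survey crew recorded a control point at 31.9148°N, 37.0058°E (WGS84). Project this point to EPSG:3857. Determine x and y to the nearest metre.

Web Mercator is spherical with R = a = 6378137 m.
x = R·λ = 6378137 × 0.645873052 = 4119466.812 m.
y = R·ln tan(π/4 + φ/2) = 6378137 × 0.588280244 = 3752131.992 m.

x 4119467 m, y 3752132 m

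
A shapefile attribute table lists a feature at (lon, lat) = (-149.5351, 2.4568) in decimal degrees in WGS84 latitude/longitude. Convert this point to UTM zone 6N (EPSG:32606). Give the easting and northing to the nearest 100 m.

E 218100 m, N 271800 m

Zone 6 central meridian λ₀ = 6×6 − 183 = -147°; Δλ = -2.5351°.
Transverse Mercator on WGS84 with k₀ = 0.9996 gives E = 218072.118 m, N = 271819.380 m.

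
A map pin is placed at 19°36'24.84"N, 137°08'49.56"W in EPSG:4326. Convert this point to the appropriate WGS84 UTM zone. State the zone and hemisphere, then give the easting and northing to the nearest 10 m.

Zone 8N: E 274810 m, N 2169400 m

Longitude -137.1471° lies in the 6° band [-138°, -132°), giving zone 8; latitude is north of the equator, so 8N.
Zone 8 central meridian λ₀ = 6×8 − 183 = -135°; Δλ = -2.1471°.
Transverse Mercator on WGS84 with k₀ = 0.9996 gives E = 274808.732 m, N = 2169398.169 m.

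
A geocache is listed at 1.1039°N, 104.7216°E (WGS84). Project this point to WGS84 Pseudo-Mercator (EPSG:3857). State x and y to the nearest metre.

x 11657555 m, y 122893 m

Web Mercator is spherical with R = a = 6378137 m.
x = R·λ = 6378137 × 1.827736718 = 11657555.187 m.
y = R·ln tan(π/4 + φ/2) = 6378137 × 0.019267882 = 122893.189 m.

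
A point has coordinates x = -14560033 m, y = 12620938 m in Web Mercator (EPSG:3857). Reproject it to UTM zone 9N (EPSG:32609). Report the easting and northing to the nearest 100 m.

Web Mercator inverse (R = 6378137 m) → φ = 74.25889978°, λ = -130.79500181°.
UTM 9N forward: E = 445651.453 m, N = 8241741.717 m.

E 445700 m, N 8241700 m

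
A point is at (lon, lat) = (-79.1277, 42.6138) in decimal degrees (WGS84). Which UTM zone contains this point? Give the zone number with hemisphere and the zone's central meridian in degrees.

UTM zone = ⌊(λ + 180)/6⌋ + 1; -79.1277° ∈ [-84°, -78°) → zone 17.
Hemisphere: N (φ ≥ 0).
Central meridian λ₀ = 6×17 − 183 = -81°.

Zone 17N, central meridian -81°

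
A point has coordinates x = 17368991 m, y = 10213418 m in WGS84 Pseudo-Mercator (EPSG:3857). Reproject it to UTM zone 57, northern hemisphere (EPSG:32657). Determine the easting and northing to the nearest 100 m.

Web Mercator inverse (R = 6378137 m) → φ = 67.20049947°, λ = 156.02830085°.
UTM 57N forward: E = 371534.915 m, N = 7456803.586 m.

E 371500 m, N 7456800 m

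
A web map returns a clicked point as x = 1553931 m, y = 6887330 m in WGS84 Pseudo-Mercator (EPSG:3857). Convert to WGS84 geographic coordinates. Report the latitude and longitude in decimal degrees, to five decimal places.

lat 52.47970°, lon 13.95920°

R = 6378137 m. λ = x/R = 13.95919968°.
φ = 2·arctan(exp(y/R)) − 90° = 2·arctan(2.94419) − 90° = 52.47969739°.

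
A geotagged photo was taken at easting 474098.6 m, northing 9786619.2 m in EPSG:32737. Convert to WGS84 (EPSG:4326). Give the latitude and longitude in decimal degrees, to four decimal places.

Zone 37S: λ₀ = 39°, k₀ = 0.9996, false easting 500000 m, false northing 10000000 m.
Meridian distance M = (N − FN)/k₀ = -213466.2 m.
Inverse transverse Mercator on WGS84 gives φ = -1.93049966°, λ = 38.76710000°.

lat -1.9305°, lon 38.7671°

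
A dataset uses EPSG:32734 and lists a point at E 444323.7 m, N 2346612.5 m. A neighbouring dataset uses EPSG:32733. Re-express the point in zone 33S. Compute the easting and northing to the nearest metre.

E 684294 m, N 2340320 m

UTM 34S → geographic: φ = -68.98559961°, λ = 19.60870008°.
UTM 33S (λ₀ = 15°) forward: E = 684294.177 m, N = 2340319.808 m.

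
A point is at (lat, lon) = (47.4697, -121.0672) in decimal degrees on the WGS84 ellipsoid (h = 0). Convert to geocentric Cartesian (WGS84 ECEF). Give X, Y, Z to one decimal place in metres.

WGS84: a = 6378137 m, e² = 0.006694380; N(φ) = a/√(1−e²sin²φ) = 6389762.214 m.
X = (N+h)·cosφ·cosλ = -2228971.376 m; Y = (N+h)·cosφ·sinλ = -3699795.164 m; Z = (N(1−e²)+h)·sinφ = 4677221.186 m.

X -2228971.4 m, Y -3699795.2 m, Z 4677221.2 m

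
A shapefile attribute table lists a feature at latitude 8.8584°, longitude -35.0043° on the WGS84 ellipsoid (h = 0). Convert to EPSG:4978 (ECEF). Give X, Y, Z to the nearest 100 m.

X 5162500 m, Y -3615400 m, Z 975700 m

WGS84: a = 6378137 m, e² = 0.006694380; N(φ) = a/√(1−e²sin²φ) = 6378643.323 m.
X = (N+h)·cosφ·cosλ = 5162482.317 m; Y = (N+h)·cosφ·sinλ = -3615386.463 m; Z = (N(1−e²)+h)·sinφ = 975690.949 m.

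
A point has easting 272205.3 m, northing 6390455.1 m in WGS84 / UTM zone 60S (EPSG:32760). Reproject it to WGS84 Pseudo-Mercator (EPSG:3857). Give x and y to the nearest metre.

x 19433344 m, y -3842330 m

Unproject from UTM 60S (λ₀ = 177°) → φ = -32.59999957°, λ = 174.57269976°.
Web Mercator (R = 6378137 m): x = 19433344.044 m, y = -3842330.160 m.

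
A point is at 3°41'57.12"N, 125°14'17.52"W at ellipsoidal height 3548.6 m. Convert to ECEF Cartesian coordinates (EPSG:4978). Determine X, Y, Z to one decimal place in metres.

WGS84: a = 6378137 m, e² = 0.006694380; N(φ) = a/√(1−e²sin²φ) = 6378225.869 m.
X = (N+h)·cosφ·cosλ = -3674465.371 m; Y = (N+h)·cosφ·sinλ = -5201520.774 m; Z = (N(1−e²)+h)·sinφ = 408986.894 m.

X -3674465.4 m, Y -5201520.8 m, Z 408986.9 m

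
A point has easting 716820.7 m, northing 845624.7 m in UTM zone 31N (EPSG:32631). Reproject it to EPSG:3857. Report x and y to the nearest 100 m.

x 552800 m, y 853700 m

Unproject from UTM 31N (λ₀ = 3°) → φ = 7.64569991°, λ = 4.96550012°.
Web Mercator (R = 6378137 m): x = 552756.945 m, y = 853652.683 m.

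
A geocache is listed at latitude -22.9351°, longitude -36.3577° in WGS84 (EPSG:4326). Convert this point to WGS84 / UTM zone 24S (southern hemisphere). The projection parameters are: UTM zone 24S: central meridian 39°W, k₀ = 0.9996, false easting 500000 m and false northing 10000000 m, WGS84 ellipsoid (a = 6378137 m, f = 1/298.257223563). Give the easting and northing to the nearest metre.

E 770984 m, N 7461228 m

Zone 24 central meridian λ₀ = 6×24 − 183 = -39°; Δλ = +2.6423°.
Transverse Mercator on WGS84 with k₀ = 0.9996 gives E = 770983.566 m, N = 7461228.491 m.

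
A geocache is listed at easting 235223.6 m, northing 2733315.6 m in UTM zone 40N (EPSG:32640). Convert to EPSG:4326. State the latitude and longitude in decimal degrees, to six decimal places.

Zone 40N: λ₀ = 57°, k₀ = 0.9996, false easting 500000 m.
Meridian distance M = (N − FN)/k₀ = 2734409.4 m.
Inverse transverse Mercator on WGS84 gives φ = 24.69149960°, λ = 54.38319992°.

lat 24.691500°, lon 54.383200°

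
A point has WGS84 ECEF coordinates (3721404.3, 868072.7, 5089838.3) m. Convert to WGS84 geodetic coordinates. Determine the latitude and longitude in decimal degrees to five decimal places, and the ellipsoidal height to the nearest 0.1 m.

lat 53.28640°, lon 13.13030°, h 220.5 m

λ = atan2(Y, X) = 13.13029935°; p = √(X²+Y²) = 3821308.7 m.
Bowring's method on WGS84 (a = 6378137 m, b = 6356752.314 m) gives φ = 53.28639978°, h = 220.507 m.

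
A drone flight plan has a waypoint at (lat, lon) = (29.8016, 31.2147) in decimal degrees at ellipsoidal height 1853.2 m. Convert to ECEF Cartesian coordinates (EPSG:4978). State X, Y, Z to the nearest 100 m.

WGS84: a = 6378137 m, e² = 0.006694380; N(φ) = a/√(1−e²sin²φ) = 6383416.865 m.
X = (N+h)·cosφ·cosλ = 4738689.806 m; Y = (N+h)·cosφ·sinλ = 2871514.508 m; Z = (N(1−e²)+h)·sinφ = 3152229.454 m.

X 4738700 m, Y 2871500 m, Z 3152200 m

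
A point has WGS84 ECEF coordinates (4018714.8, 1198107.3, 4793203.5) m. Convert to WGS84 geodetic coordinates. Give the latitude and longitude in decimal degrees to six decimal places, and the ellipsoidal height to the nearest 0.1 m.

λ = atan2(Y, X) = 16.60100016°; p = √(X²+Y²) = 4193510.4 m.
Bowring's method on WGS84 (a = 6378137 m, b = 6356752.314 m) gives φ = 49.00829996°, h = 2701.674 m.

lat 49.008300°, lon 16.601000°, h 2701.7 m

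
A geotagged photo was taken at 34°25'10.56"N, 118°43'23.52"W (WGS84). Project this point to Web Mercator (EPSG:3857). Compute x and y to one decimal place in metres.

x -13216206.2 m, y 4085284.2 m

Web Mercator is spherical with R = a = 6378137 m.
x = R·λ = 6378137 × -2.072110739 = -13216206.169 m.
y = R·ln tan(π/4 + φ/2) = 6378137 × 0.640513708 = 4085284.177 m.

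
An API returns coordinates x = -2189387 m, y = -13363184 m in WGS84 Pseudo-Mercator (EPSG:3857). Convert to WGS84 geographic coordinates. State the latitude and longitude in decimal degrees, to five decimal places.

R = 6378137 m. λ = x/R = -19.66759805°.
φ = 2·arctan(exp(y/R)) − 90° = 2·arctan(0.12305) − 90° = -75.96990011°.

lat -75.96990°, lon -19.66760°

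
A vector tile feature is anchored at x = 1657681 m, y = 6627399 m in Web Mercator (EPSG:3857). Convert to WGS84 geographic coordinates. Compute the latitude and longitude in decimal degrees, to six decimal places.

lat 51.034502°, lon 14.891202°

R = 6378137 m. λ = x/R = 14.89120178°.
φ = 2·arctan(exp(y/R)) − 90° = 2·arctan(2.82662) − 90° = 51.03450201°.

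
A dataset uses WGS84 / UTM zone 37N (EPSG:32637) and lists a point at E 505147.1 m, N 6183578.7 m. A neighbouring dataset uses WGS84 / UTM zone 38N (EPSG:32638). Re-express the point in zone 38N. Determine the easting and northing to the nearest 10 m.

UTM 37N → geographic: φ = 55.79780003°, λ = 39.08210003°.
UTM 38N (λ₀ = 45°) forward: E = 129232.215 m, N = 6199435.012 m.

E 129230 m, N 6199440 m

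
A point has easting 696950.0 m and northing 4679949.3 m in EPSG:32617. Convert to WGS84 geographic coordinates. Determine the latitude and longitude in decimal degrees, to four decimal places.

Zone 17N: λ₀ = -81°, k₀ = 0.9996, false easting 500000 m.
Meridian distance M = (N − FN)/k₀ = 4681822.0 m.
Inverse transverse Mercator on WGS84 gives φ = 42.24690003°, λ = -78.61269944°.

lat 42.2469°, lon -78.6127°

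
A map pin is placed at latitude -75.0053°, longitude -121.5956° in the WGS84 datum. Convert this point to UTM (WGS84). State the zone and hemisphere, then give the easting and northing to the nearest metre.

Zone 10S: E 540556 m, N 1675322 m

Longitude -121.5956° lies in the 6° band [-126°, -120°), giving zone 10; latitude is south of the equator, so 10S.
Zone 10 central meridian λ₀ = 6×10 − 183 = -123°; Δλ = +1.4044°.
Transverse Mercator on WGS84 with k₀ = 0.9996 gives E = 540556.222 m, N = 1675321.699 m.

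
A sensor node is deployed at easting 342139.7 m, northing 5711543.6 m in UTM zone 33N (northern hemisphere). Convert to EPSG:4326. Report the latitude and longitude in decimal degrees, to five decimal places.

Zone 33N: λ₀ = 15°, k₀ = 0.9996, false easting 500000 m.
Meridian distance M = (N − FN)/k₀ = 5713829.1 m.
Inverse transverse Mercator on WGS84 gives φ = 51.53290019°, λ = 12.72399952°.

lat 51.53290°, lon 12.72400°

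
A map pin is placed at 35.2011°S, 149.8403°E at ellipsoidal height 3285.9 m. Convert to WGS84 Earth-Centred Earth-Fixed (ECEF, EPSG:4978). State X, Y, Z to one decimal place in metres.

X -4513604.9 m, Y 2622732.4 m, Z -3658014.3 m

WGS84: a = 6378137 m, e² = 0.006694380; N(φ) = a/√(1−e²sin²φ) = 6385242.911 m.
X = (N+h)·cosφ·cosλ = -4513604.939 m; Y = (N+h)·cosφ·sinλ = 2622732.414 m; Z = (N(1−e²)+h)·sinφ = -3658014.273 m.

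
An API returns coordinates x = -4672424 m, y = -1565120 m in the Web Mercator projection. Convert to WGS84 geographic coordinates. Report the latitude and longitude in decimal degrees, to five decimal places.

R = 6378137 m. λ = x/R = -41.97309893°.
φ = 2·arctan(exp(y/R)) − 90° = 2·arctan(0.78240) − 90° = -13.92069797°.

lat -13.92070°, lon -41.97310°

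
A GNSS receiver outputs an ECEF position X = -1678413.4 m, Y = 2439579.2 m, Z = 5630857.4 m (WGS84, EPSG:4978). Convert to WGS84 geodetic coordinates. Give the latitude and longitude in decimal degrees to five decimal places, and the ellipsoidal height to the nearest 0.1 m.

λ = atan2(Y, X) = 124.52769924°; p = √(X²+Y²) = 2961185.3 m.
Bowring's method on WGS84 (a = 6378137 m, b = 6356752.314 m) gives φ = 62.41899966°, h = 643.278 m.

lat 62.41900°, lon 124.52770°, h 643.3 m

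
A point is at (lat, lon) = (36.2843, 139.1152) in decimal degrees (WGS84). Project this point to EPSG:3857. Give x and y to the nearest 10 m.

x 15486230 m, y 4339810 m

Web Mercator is spherical with R = a = 6378137 m.
x = R·λ = 6378137 × 2.428018280 = 15486233.226 m.
y = R·ln tan(π/4 + φ/2) = 6378137 × 0.680419919 = 4339811.459 m.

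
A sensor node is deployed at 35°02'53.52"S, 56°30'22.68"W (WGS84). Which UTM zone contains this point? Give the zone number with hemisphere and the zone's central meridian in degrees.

UTM zone = ⌊(λ + 180)/6⌋ + 1; -56.5063° ∈ [-60°, -54°) → zone 21.
Hemisphere: S (φ < 0).
Central meridian λ₀ = 6×21 − 183 = -57°.

Zone 21S, central meridian -57°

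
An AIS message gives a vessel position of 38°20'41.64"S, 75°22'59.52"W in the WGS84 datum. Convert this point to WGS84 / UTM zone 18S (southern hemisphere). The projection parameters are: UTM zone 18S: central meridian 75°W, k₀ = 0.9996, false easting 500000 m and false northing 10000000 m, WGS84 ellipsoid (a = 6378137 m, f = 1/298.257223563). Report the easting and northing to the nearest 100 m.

Zone 18 central meridian λ₀ = 6×18 − 183 = -75°; Δλ = -0.3832°.
Transverse Mercator on WGS84 with k₀ = 0.9996 gives E = 466514.186 m, N = 5755847.011 m.

E 466500 m, N 5755800 m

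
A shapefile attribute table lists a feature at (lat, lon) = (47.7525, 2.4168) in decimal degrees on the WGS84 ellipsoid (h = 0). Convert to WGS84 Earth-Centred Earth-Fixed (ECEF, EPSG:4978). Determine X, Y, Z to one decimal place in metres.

WGS84: a = 6378137 m, e² = 0.006694380; N(φ) = a/√(1−e²sin²φ) = 6389867.727 m.
X = (N+h)·cosφ·cosλ = 4292307.209 m; Y = (N+h)·cosφ·sinλ = 181161.771 m; Z = (N(1−e²)+h)·sinφ = 4698418.407 m.

X 4292307.2 m, Y 181161.8 m, Z 4698418.4 m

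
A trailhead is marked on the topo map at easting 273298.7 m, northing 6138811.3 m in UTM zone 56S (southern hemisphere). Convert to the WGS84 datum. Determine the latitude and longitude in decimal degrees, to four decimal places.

Zone 56S: λ₀ = 153°, k₀ = 0.9996, false easting 500000 m, false northing 10000000 m.
Meridian distance M = (N − FN)/k₀ = -3862733.8 m.
Inverse transverse Mercator on WGS84 gives φ = -34.86779957°, λ = 150.51990038°.

lat -34.8678°, lon 150.5199°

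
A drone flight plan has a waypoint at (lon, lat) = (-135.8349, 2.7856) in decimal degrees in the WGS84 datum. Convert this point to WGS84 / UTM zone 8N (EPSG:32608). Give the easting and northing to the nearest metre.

Zone 8 central meridian λ₀ = 6×8 − 183 = -135°; Δλ = -0.8349°.
Transverse Mercator on WGS84 with k₀ = 0.9996 gives E = 407202.285 m, N = 307927.791 m.

E 407202 m, N 307928 m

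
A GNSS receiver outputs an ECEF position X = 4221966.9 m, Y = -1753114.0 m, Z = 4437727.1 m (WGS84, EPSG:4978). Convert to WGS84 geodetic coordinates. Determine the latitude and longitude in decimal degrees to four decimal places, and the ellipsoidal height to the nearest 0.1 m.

λ = atan2(Y, X) = -22.54999989°; p = √(X²+Y²) = 4571478.2 m.
Bowring's method on WGS84 (a = 6378137 m, b = 6356752.314 m) gives φ = 44.34170017°, h = 3437.011 m.

lat 44.3417°, lon -22.5500°, h 3437.0 m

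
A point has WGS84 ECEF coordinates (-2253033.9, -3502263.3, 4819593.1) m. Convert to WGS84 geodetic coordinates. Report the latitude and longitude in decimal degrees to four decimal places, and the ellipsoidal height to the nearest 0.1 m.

λ = atan2(Y, X) = -122.75349977°; p = √(X²+Y²) = 4164373.9 m.
Bowring's method on WGS84 (a = 6378137 m, b = 6356752.314 m) gives φ = 49.36149968°, h = 3629.709 m.

lat 49.3615°, lon -122.7535°, h 3629.7 m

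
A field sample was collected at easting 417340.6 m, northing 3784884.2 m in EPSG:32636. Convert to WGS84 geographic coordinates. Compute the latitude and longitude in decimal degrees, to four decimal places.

Zone 36N: λ₀ = 33°, k₀ = 0.9996, false easting 500000 m.
Meridian distance M = (N − FN)/k₀ = 3786398.8 m.
Inverse transverse Mercator on WGS84 gives φ = 34.20169957°, λ = 32.10279984°.

lat 34.2017°, lon 32.1028°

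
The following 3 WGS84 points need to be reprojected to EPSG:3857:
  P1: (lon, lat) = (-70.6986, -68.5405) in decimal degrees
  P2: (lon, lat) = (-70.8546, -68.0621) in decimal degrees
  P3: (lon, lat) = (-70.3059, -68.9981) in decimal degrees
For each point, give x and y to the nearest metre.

Web Mercator: x = R·λ, y = R·ln tan(π/4+φ/2), R = 6378137 m.
P1 (-68.5405°, -70.6986°) → (-7870132.152, -10609521.573) m.
P2 (-68.0621°, -70.8546°) → (-7887497.992, -10465475.982) m.
P3 (-68.9981°, -70.3059°) → (-7826416.988, -10750196.365) m.

P1: x -7870132 m, y -10609522 m; P2: x -7887498 m, y -10465476 m; P3: x -7826417 m, y -10750196 m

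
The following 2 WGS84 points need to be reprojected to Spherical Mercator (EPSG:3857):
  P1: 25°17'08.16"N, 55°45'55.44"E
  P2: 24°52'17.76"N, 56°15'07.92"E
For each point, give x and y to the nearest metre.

P1: x 6207776 m, y 2910865 m; P2: x 6261966 m, y 2859982 m

Web Mercator: x = R·λ, y = R·ln tan(π/4+φ/2), R = 6378137 m.
P1 (25.2856°, 55.7654°) → (6207775.932, 2910865.127) m.
P2 (24.8716°, 56.2522°) → (6261966.260, 2859981.799) m.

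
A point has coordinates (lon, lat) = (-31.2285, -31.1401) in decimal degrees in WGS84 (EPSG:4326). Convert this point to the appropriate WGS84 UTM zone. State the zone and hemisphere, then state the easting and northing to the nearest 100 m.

Zone 25S: E 668900 m, N 6553500 m

Longitude -31.2285° lies in the 6° band [-36°, -30°), giving zone 25; latitude is south of the equator, so 25S.
Zone 25 central meridian λ₀ = 6×25 − 183 = -33°; Δλ = +1.7715°.
Transverse Mercator on WGS84 with k₀ = 0.9996 gives E = 668882.983 m, N = 6553520.899 m.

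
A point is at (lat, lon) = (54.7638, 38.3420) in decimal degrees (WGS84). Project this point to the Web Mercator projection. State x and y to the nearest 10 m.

Web Mercator is spherical with R = a = 6378137 m.
x = R·λ = 6378137 × 0.669194142 = 4268211.916 m.
y = R·ln tan(π/4 + φ/2) = 6378137 × 1.147068305 = 7316158.799 m.

x 4268210 m, y 7316160 m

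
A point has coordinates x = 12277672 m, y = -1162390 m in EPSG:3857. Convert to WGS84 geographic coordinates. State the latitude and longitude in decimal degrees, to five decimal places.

R = 6378137 m. λ = x/R = 110.29220411°.
φ = 2·arctan(exp(y/R)) − 90° = 2·arctan(0.83340) − 90° = -10.38460006°.

lat -10.38460°, lon 110.29220°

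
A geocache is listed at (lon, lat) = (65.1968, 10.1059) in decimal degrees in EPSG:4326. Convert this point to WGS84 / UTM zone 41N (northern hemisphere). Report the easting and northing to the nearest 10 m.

Zone 41 central meridian λ₀ = 6×41 − 183 = 63°; Δλ = +2.1968°.
Transverse Mercator on WGS84 with k₀ = 0.9996 gives E = 740736.778 m, N = 1117931.303 m.

E 740740 m, N 1117930 m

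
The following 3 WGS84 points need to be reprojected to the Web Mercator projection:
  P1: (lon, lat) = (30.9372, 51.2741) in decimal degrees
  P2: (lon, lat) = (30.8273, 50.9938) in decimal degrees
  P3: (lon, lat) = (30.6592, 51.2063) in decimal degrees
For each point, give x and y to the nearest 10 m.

Web Mercator: x = R·λ, y = R·ln tan(π/4+φ/2), R = 6378137 m.
P1 (51.2741°, 30.9372°) → (3443913.351, 6669922.809) m.
P2 (50.9938°, 30.8273°) → (3431679.339, 6620197.088) m.
P3 (51.2063°, 30.6592°) → (3412966.532, 6657867.254) m.

P1: x 3443910 m, y 6669920 m; P2: x 3431680 m, y 6620200 m; P3: x 3412970 m, y 6657870 m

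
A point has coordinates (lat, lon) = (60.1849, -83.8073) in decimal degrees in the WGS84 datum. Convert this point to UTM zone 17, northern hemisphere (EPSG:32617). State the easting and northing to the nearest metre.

Zone 17 central meridian λ₀ = 6×17 − 183 = -81°; Δλ = -2.8073°.
Transverse Mercator on WGS84 with k₀ = 0.9996 gives E = 344321.392 m, N = 6675313.403 m.

E 344321 m, N 6675313 m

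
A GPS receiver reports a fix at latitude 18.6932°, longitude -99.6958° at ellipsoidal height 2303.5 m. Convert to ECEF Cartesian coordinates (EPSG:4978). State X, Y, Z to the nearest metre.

WGS84: a = 6378137 m, e² = 0.006694380; N(φ) = a/√(1−e²sin²φ) = 6380331.097 m.
X = (N+h)·cosφ·cosλ = -1018239.808 m; Y = (N+h)·cosφ·sinλ = -5959578.603 m; Z = (N(1−e²)+h)·sinφ = 2031948.698 m.

X -1018240 m, Y -5959579 m, Z 2031949 m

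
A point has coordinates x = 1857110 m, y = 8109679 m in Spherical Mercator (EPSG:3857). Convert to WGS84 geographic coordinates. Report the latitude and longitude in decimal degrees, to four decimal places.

R = 6378137 m. λ = x/R = 16.68270297°.
φ = 2·arctan(exp(y/R)) − 90° = 2·arctan(3.56613) − 90° = 58.67130077°.

lat 58.6713°, lon 16.6827°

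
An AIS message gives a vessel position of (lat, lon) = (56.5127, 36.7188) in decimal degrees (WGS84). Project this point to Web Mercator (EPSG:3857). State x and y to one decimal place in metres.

Web Mercator is spherical with R = a = 6378137 m.
x = R·λ = 6378137 × 0.640863957 = 4087518.119 m.
y = R·ln tan(π/4 + φ/2) = 6378137 × 1.201160177 = 7661164.169 m.

x 4087518.1 m, y 7661164.2 m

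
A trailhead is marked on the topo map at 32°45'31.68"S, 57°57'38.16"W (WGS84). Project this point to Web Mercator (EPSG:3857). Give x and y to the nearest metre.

Web Mercator is spherical with R = a = 6378137 m.
x = R·λ = 6378137 × -1.011603306 = -6452144.478 m.
y = R·ln tan(π/4 + φ/2) = 6378137 × -0.605714848 = -3863332.286 m.

x -6452144 m, y -3863332 m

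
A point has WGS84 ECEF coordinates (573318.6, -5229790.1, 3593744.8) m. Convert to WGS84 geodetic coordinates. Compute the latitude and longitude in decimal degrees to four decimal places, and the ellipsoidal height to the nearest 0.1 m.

lat 34.5155°, lon -83.7439°, h 63.4 m

λ = atan2(Y, X) = -83.74390046°; p = √(X²+Y²) = 5261121.4 m.
Bowring's method on WGS84 (a = 6378137 m, b = 6356752.314 m) gives φ = 34.51550044°, h = 63.384 m.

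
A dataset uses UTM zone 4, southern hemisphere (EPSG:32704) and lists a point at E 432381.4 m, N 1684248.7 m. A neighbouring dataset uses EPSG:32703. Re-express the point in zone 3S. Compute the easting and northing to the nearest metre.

UTM 4S → geographic: φ = -74.91770026°, λ = -161.32860008°.
UTM 3S (λ₀ = -165°) forward: E = 606573.518 m, N = 1682277.472 m.

E 606574 m, N 1682277 m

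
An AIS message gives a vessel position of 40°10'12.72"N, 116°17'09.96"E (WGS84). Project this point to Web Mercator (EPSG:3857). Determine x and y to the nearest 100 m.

x 12944900 m, y 4890700 m

Web Mercator is spherical with R = a = 6378137 m.
x = R·λ = 6378137 × 2.029575319 = 12944909.438 m.
y = R·ln tan(π/4 + φ/2) = 6378137 × 0.766792277 = 4890706.192 m.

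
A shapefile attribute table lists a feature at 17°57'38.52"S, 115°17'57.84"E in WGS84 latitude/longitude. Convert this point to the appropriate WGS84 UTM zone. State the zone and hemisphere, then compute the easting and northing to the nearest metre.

Longitude 115.2994° lies in the 6° band [114°, 120°), giving zone 50; latitude is south of the equator, so 50S.
Zone 50 central meridian λ₀ = 6×50 − 183 = 117°; Δλ = -1.7006°.
Transverse Mercator on WGS84 with k₀ = 0.9996 gives E = 319908.630 m, N = 8013338.125 m.

Zone 50S: E 319909 m, N 8013338 m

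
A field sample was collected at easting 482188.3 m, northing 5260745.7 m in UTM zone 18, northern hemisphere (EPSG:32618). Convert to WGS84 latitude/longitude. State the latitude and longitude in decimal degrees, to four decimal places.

lat 47.4999°, lon -75.2365°

Zone 18N: λ₀ = -75°, k₀ = 0.9996, false easting 500000 m.
Meridian distance M = (N − FN)/k₀ = 5262850.8 m.
Inverse transverse Mercator on WGS84 gives φ = 47.49989980°, λ = -75.23650059°.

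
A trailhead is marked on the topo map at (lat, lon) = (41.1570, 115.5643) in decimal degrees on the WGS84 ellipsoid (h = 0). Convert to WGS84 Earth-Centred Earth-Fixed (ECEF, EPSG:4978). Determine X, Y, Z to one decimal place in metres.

WGS84: a = 6378137 m, e² = 0.006694380; N(φ) = a/√(1−e²sin²φ) = 6387403.936 m.
X = (N+h)·cosφ·cosλ = -2075255.598 m; Y = (N+h)·cosφ·sinλ = 4338327.499 m; Z = (N(1−e²)+h)·sinφ = 4175566.403 m.

X -2075255.6 m, Y 4338327.5 m, Z 4175566.4 m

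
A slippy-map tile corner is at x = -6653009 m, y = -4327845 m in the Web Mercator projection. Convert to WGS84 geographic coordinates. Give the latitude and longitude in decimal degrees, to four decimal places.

R = 6378137 m. λ = x/R = -59.76499670°.
φ = 2·arctan(exp(y/R)) − 90° = 2·arctan(0.50736) − 90° = -36.19759998°.

lat -36.1976°, lon -59.7650°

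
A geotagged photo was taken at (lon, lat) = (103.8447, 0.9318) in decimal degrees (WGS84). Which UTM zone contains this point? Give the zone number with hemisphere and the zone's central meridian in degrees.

UTM zone = ⌊(λ + 180)/6⌋ + 1; 103.8447° ∈ [102°, 108°) → zone 48.
Hemisphere: N (φ ≥ 0).
Central meridian λ₀ = 6×48 − 183 = 105°.

Zone 48N, central meridian 105°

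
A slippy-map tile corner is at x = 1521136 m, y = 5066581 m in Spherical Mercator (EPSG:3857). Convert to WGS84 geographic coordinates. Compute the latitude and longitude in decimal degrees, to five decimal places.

lat 41.36670°, lon 13.66460°

R = 6378137 m. λ = x/R = 13.66459718°.
φ = 2·arctan(exp(y/R)) − 90° = 2·arctan(2.21304) − 90° = 41.36669849°.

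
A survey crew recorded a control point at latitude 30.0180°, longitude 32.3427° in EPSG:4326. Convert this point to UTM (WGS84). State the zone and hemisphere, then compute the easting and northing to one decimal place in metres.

Zone 36N: E 436615.7 m, N 3320961.8 m

Longitude 32.3427° lies in the 6° band [30°, 36°), giving zone 36; latitude is north of the equator, so 36N.
Zone 36 central meridian λ₀ = 6×36 − 183 = 33°; Δλ = -0.6573°.
Transverse Mercator on WGS84 with k₀ = 0.9996 gives E = 436615.680 m, N = 3320961.792 m.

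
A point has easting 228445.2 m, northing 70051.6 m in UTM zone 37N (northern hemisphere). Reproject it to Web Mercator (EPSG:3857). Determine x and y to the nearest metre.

Unproject from UTM 37N (λ₀ = 39°) → φ = 0.63320019°, λ = 36.56020000°.
Web Mercator (R = 6378137 m): x = 4069862.847 m, y = 70488.958 m.

x 4069863 m, y 70489 m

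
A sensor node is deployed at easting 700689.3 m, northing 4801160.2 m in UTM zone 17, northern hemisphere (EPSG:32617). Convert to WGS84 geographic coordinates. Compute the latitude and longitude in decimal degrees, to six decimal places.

Zone 17N: λ₀ = -81°, k₀ = 0.9996, false easting 500000 m.
Meridian distance M = (N − FN)/k₀ = 4803081.4 m.
Inverse transverse Mercator on WGS84 gives φ = 43.33650005°, λ = -78.52429979°.

lat 43.336500°, lon -78.524300°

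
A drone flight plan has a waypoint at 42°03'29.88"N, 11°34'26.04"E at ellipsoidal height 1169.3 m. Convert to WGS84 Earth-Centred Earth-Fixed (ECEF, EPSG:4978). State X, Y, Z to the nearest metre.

X 4647080 m, Y 951703 m, Z 4251197 m

WGS84: a = 6378137 m, e² = 0.006694380; N(φ) = a/√(1−e²sin²φ) = 6387738.883 m.
X = (N+h)·cosφ·cosλ = 4647080.220 m; Y = (N+h)·cosφ·sinλ = 951702.695 m; Z = (N(1−e²)+h)·sinφ = 4251197.242 m.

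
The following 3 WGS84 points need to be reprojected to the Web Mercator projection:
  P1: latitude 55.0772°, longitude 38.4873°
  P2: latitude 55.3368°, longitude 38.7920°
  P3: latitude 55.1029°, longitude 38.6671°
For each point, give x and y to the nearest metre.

P1: x 4284387 m, y 7376863 m; P2: x 4318306 m, y 7427508 m; P3: x 4304402 m, y 7381863 m

Web Mercator: x = R·λ, y = R·ln tan(π/4+φ/2), R = 6378137 m.
P1 (55.0772°, 38.4873°) → (4284386.638, 7376863.498) m.
P2 (55.3368°, 38.7920°) → (4318305.687, 7427508.426) m.
P3 (55.1029°, 38.6671°) → (4304401.882, 7381862.571) m.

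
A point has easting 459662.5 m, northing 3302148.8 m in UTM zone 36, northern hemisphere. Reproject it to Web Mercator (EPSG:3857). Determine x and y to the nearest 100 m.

Unproject from UTM 36N (λ₀ = 33°) → φ = 29.84919957°, λ = 32.58239990°.
Web Mercator (R = 6378137 m): x = 3627056.166 m, y = 3484180.545 m.

x 3627100 m, y 3484200 m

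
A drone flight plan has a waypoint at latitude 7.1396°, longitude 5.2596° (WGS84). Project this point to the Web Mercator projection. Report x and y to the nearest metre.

x 585496 m, y 796841 m

Web Mercator is spherical with R = a = 6378137 m.
x = R·λ = 6378137 × 0.091797337 = 585495.994 m.
y = R·ln tan(π/4 + φ/2) = 6378137 × 0.124933265 = 796841.477 m.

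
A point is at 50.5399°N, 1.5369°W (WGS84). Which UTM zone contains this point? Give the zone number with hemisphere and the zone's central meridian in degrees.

Zone 30N, central meridian -3°

UTM zone = ⌊(λ + 180)/6⌋ + 1; -1.5369° ∈ [-6°, 0°) → zone 30.
Hemisphere: N (φ ≥ 0).
Central meridian λ₀ = 6×30 − 183 = -3°.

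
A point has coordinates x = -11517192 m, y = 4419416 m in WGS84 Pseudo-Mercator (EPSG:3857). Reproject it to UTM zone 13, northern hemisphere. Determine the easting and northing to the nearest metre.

E 637219 m, N 4080293 m

Web Mercator inverse (R = 6378137 m) → φ = 36.85860191°, λ = -103.46069604°.
UTM 13N forward: E = 637219.079 m, N = 4080292.625 m.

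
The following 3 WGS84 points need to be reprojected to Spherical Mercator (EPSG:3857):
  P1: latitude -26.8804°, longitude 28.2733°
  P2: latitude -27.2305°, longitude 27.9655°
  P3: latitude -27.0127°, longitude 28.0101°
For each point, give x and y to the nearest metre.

P1: x 3147369 m, y -3108537 m; P2: x 3113105 m, y -3152299 m; P3: x 3118070 m, y -3125059 m

Web Mercator: x = R·λ, y = R·ln tan(π/4+φ/2), R = 6378137 m.
P1 (-26.8804°, 28.2733°) → (3147369.359, -3108537.239) m.
P2 (-27.2305°, 27.9655°) → (3113105.220, -3152299.312) m.
P3 (-27.0127°, 28.0101°) → (3118070.069, -3125058.536) m.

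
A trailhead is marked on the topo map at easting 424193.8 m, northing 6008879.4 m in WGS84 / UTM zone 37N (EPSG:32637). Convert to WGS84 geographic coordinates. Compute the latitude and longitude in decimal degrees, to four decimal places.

lat 54.2223°, lon 37.8373°

Zone 37N: λ₀ = 39°, k₀ = 0.9996, false easting 500000 m.
Meridian distance M = (N − FN)/k₀ = 6011283.9 m.
Inverse transverse Mercator on WGS84 gives φ = 54.22230018°, λ = 37.83729968°.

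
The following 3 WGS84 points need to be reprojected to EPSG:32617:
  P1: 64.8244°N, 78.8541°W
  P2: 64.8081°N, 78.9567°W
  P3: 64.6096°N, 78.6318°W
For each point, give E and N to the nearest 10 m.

UTM zone 17N: λ₀ = -81°, k₀ = 0.9996.
P1 (64.8244°, -78.8541°) → (601842.095, 7190610.802) m.
P2 (64.8081°, -78.9567°) → (597032.786, 7188633.854) m.
P3 (64.6096°, -78.6318°) → (613283.235, 7167061.862) m.

P1: E 601840 m, N 7190610 m; P2: E 597030 m, N 7188630 m; P3: E 613280 m, N 7167060 m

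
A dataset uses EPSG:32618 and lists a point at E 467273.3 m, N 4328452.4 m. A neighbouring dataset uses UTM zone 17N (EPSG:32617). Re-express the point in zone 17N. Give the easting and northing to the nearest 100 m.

UTM 18N → geographic: φ = 39.10459961°, λ = -75.37849981°.
UTM 17N (λ₀ = -81°) forward: E = 986218.396 m, N = 4343455.660 m.

E 986200 m, N 4343500 m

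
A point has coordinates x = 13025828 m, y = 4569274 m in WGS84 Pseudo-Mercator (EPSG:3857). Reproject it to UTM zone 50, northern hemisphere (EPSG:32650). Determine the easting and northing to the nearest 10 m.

E 501140 m, N 4197840 m

Web Mercator inverse (R = 6378137 m) → φ = 37.92810193°, λ = 117.01300381°.
UTM 50N forward: E = 501142.813 m, N = 4197837.908 m.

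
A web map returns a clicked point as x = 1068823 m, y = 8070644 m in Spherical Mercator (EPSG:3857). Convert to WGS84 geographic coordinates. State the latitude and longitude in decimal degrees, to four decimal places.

lat 58.4885°, lon 9.6014°

R = 6378137 m. λ = x/R = 9.60140037°.
φ = 2·arctan(exp(y/R)) − 90° = 2·arctan(3.54437) − 90° = 58.48850041°.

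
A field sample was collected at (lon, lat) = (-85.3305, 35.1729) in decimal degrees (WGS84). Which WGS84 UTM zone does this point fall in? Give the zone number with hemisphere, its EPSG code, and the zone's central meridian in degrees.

Zone 16N (EPSG:32616), central meridian -87°

UTM zone = ⌊(λ + 180)/6⌋ + 1; -85.3305° ∈ [-90°, -84°) → zone 16.
Hemisphere: N (φ ≥ 0).
Central meridian λ₀ = 6×16 − 183 = -87°.
EPSG code: 32616.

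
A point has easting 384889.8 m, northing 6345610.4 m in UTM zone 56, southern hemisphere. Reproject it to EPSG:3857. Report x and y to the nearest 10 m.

x 16894680 m, y -3898210 m

Unproject from UTM 56S (λ₀ = 153°) → φ = -33.02190045°, λ = 151.76749995°.
Web Mercator (R = 6378137 m): x = 16894680.814 m, y = -3898211.243 m.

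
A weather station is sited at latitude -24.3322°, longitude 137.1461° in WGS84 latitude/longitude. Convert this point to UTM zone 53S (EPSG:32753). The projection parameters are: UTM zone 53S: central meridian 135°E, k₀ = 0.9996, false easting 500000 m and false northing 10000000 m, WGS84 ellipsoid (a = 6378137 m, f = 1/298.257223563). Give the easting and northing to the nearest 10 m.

E 717750 m, N 7307310 m

Zone 53 central meridian λ₀ = 6×53 − 183 = 135°; Δλ = +2.1461°.
Transverse Mercator on WGS84 with k₀ = 0.9996 gives E = 717752.015 m, N = 7307312.679 m.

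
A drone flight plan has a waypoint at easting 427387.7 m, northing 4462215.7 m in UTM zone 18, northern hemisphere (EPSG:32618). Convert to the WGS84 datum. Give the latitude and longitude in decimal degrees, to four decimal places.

lat 40.3073°, lon -75.8545°

Zone 18N: λ₀ = -75°, k₀ = 0.9996, false easting 500000 m.
Meridian distance M = (N − FN)/k₀ = 4464001.3 m.
Inverse transverse Mercator on WGS84 gives φ = 40.30729999°, λ = -75.85450013°.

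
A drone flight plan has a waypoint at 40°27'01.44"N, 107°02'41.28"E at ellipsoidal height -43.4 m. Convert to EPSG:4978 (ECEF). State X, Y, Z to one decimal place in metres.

X -1424670.7 m, Y 4646889.3 m, Z 4116142.0 m

WGS84: a = 6378137 m, e² = 0.006694380; N(φ) = a/√(1−e²sin²φ) = 6387142.356 m.
X = (N+h)·cosφ·cosλ = -1424670.658 m; Y = (N+h)·cosφ·sinλ = 4646889.3497 m; Z = (N(1−e²)+h)·sinφ = 4116142.042 m.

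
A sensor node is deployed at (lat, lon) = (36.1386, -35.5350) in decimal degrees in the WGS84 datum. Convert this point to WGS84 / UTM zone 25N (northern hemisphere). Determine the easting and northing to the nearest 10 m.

Zone 25 central meridian λ₀ = 6×25 − 183 = -33°; Δλ = -2.5350°.
Transverse Mercator on WGS84 with k₀ = 0.9996 gives E = 271904.081 m, N = 4002298.327 m.

E 271900 m, N 4002300 m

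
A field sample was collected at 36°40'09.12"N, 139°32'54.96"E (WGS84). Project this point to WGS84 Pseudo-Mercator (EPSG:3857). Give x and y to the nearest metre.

x 15534479 m, y 4393097 m

Web Mercator is spherical with R = a = 6378137 m.
x = R·λ = 6378137 × 2.435582537 = 15534479.093 m.
y = R·ln tan(π/4 + φ/2) = 6378137 × 0.688774370 = 4393097.292 m.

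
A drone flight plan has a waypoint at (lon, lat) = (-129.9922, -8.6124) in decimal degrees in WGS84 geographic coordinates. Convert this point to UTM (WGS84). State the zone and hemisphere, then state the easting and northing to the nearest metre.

Longitude -129.9922° lies in the 6° band [-132°, -126°), giving zone 9; latitude is south of the equator, so 9S.
Zone 9 central meridian λ₀ = 6×9 − 183 = -129°; Δλ = -0.9922°.
Transverse Mercator on WGS84 with k₀ = 0.9996 gives E = 390824.490 m, N = 9047857.785 m.

Zone 9S: E 390824 m, N 9047858 m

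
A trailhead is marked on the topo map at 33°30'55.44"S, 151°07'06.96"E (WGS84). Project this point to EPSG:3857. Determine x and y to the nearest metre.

x 16822446 m, y -3963916 m

Web Mercator is spherical with R = a = 6378137 m.
x = R·λ = 6378137 × 2.637517131 = 16822445.601 m.
y = R·ln tan(π/4 + φ/2) = 6378137 × -0.621484961 = -3963916.222 m.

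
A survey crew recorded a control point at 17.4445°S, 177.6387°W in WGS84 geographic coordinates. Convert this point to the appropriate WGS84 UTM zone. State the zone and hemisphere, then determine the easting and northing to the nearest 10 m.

Longitude -177.6387° lies in the 6° band [-180°, -174°), giving zone 1; latitude is south of the equator, so 1S.
Zone 1 central meridian λ₀ = 6×1 − 183 = -177°; Δλ = -0.6387°.
Transverse Mercator on WGS84 with k₀ = 0.9996 gives E = 432175.844 m, N = 8071157.746 m.

Zone 1S: E 432180 m, N 8071160 m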